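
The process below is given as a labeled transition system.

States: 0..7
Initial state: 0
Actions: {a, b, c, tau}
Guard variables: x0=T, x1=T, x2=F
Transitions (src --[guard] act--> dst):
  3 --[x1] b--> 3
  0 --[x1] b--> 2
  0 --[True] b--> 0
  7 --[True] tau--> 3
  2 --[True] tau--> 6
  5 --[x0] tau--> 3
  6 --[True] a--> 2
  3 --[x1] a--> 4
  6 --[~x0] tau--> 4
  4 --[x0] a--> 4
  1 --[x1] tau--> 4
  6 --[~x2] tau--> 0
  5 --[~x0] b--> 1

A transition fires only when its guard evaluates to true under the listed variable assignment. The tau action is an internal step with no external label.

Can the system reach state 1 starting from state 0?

Answer: UNREACHABLE

Working:
Guard filter leaves 11 enabled edge(s).
Layer 0: {0}
Layer 1: {2}  now seen {0,2}
Layer 2: {6}  now seen {0,2,6}
Reachable = {0,2,6}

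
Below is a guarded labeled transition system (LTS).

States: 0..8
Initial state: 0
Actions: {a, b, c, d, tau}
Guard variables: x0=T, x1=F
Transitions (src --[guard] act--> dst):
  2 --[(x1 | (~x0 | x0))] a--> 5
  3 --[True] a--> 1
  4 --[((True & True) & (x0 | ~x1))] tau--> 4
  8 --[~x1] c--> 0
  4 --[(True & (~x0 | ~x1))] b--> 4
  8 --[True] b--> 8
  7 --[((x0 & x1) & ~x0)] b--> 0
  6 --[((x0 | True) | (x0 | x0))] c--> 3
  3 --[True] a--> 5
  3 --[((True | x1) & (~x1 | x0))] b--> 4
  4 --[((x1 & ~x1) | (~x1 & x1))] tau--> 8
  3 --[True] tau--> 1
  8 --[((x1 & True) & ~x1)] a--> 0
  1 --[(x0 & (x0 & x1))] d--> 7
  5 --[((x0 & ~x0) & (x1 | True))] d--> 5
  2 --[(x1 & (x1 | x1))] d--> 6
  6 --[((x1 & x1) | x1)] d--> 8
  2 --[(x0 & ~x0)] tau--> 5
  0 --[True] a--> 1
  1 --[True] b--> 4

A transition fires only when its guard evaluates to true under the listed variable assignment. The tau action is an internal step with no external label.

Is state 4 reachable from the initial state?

Answer: REACHABLE

Trace:
12 transition(s) survive guard evaluation.
L0 = {0}
L1 = {1}  now seen {0,1}
L2 = {4}  now seen {0,1,4}
Reach set: {0,1,4}
trace reaching 4: a·b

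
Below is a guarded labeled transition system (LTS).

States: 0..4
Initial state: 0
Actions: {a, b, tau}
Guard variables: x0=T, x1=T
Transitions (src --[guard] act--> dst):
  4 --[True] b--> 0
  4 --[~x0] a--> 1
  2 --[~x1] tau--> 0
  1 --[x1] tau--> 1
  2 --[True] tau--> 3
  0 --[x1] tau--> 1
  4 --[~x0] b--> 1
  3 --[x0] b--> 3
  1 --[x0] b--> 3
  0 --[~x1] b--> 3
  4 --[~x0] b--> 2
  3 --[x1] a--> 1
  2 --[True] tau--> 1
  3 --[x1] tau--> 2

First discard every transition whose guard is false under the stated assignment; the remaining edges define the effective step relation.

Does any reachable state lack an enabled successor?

Reach set: {0,1,2,3}
  0: tau→1  [1 exit(s)]
  1: b→3  tau→1  [2 exit(s)]
  2: tau→1  tau→3  [2 exit(s)]
  3: a→1  b→3  tau→2  [3 exit(s)]

Answer: DEADLOCK-FREE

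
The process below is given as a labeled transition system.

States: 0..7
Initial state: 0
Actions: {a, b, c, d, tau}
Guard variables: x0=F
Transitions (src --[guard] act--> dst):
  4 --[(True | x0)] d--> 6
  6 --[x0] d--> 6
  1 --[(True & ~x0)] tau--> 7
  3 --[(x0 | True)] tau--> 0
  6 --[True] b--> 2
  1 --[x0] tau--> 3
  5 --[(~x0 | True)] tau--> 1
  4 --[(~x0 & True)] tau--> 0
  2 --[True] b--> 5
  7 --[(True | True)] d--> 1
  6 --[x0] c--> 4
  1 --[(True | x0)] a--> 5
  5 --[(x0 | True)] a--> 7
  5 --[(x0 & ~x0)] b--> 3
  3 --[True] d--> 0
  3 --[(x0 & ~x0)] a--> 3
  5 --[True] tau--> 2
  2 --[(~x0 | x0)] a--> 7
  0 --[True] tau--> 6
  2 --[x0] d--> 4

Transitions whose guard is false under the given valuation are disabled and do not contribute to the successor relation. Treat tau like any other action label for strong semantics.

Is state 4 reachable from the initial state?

Answer: UNREACHABLE

Analysis:
14 transition(s) survive guard evaluation.
Layer 0: {0}
Layer 1: {6}  total {0,6}
Layer 2: {2}  total {0,2,6}
Layer 3: {5,7}  total {0,2,5,6,7}
Layer 4: {1}  total {0,1,2,5,6,7}
Reachable = {0,1,2,5,6,7}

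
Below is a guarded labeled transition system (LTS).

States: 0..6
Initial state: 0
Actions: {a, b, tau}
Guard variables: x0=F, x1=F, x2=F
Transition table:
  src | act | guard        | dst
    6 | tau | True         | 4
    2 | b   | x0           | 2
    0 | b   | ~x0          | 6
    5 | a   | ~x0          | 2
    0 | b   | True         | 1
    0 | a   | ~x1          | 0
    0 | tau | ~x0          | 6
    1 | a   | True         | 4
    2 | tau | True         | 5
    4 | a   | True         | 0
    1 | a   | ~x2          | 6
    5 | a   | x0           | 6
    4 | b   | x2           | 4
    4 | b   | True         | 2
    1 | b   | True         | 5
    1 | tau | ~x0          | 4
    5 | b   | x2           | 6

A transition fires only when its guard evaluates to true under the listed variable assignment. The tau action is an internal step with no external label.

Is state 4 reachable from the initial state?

Answer: REACHABLE

Analysis:
13 transition(s) survive guard evaluation.
depth 0: {0}
depth 1: {1,6}  now seen {0,1,6}
depth 2: {4,5}  now seen {0,1,4,5,6}
depth 3: {2}  now seen {0,1,2,4,5,6}
R = {0,1,2,4,5,6}
witness 4: b·a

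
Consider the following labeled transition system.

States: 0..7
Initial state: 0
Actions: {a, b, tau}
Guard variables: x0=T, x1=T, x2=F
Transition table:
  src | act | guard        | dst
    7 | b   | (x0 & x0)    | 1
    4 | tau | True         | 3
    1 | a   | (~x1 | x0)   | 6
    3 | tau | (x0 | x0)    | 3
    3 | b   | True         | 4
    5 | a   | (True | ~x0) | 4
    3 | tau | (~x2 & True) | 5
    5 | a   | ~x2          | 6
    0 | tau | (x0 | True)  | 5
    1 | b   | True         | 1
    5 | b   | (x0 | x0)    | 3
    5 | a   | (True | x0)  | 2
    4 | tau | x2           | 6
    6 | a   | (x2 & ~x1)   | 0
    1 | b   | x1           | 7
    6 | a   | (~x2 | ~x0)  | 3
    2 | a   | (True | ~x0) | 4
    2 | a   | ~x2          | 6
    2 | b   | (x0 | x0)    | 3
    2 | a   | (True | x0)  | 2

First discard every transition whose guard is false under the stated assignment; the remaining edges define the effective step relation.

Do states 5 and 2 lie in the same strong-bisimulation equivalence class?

Refine partition for ~:
  P[0] = {{0,1,2,3,4,5,6,7}}
  P[1] = {{0,4},{1,2,5},{3},{6},{7}}
  P[2] = {{0},{1},{2,5},{3},{4},{6},{7}}
stable after 3 split(s): 7 block(s)
[5]={2,5}  [2]={2,5}

Answer: BISIMILAR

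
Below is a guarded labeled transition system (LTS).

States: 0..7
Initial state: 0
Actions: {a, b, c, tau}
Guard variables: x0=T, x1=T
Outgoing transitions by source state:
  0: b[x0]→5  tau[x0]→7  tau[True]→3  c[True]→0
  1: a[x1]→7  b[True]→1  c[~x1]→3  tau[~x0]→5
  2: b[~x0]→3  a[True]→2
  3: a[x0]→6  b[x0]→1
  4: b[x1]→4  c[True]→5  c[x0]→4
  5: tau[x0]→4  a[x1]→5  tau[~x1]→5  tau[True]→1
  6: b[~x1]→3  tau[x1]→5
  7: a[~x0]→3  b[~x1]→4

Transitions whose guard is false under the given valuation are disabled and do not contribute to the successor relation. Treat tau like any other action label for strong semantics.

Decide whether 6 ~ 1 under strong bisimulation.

Answer: NOT BISIMILAR

Working:
Bisimulation quotient by refinement:
  π0 = {{0,1,2,3,4,5,6,7}}
  π1 = {{0},{1,3},{2},{4},{5},{6},{7}}
  π2 = {{0},{1},{2},{3},{4},{5},{6},{7}}
stable after 3 split(s): 8 block(s)
class of 6: {6}; class of 1: {1}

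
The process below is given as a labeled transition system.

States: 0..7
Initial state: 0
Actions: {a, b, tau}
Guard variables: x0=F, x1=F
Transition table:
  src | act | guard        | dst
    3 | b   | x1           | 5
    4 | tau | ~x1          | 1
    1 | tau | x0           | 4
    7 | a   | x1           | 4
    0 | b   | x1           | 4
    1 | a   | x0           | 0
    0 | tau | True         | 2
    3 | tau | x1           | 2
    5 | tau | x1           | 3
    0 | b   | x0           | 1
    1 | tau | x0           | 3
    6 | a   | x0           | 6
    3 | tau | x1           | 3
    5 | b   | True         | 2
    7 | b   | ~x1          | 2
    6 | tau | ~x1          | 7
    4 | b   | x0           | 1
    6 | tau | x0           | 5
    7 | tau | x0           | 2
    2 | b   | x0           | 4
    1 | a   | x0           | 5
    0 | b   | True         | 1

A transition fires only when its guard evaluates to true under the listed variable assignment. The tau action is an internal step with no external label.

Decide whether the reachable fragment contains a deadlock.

Reachable = {0,1,2}
  0: b→1  tau→2  [2 exit(s)]
  1: ∅  [deadlock]
  2: ∅  [deadlock]
witness 1: b

Answer: DEADLOCK at state 1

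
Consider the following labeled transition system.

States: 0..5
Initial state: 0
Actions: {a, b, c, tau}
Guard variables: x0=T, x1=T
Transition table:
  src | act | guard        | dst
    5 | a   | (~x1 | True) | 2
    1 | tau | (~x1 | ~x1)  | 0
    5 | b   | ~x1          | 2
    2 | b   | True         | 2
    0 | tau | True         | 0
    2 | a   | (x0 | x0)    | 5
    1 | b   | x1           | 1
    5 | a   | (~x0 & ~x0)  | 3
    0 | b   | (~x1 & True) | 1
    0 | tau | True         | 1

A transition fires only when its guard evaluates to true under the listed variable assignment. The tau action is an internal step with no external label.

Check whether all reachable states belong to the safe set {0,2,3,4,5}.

Answer: INVARIANT VIOLATED at state 1

Trace:
Safe = {0,2,3,4,5}
Reach set: {0,1}
  0: ok
  1: VIOLATES
counterexample path to 1: tau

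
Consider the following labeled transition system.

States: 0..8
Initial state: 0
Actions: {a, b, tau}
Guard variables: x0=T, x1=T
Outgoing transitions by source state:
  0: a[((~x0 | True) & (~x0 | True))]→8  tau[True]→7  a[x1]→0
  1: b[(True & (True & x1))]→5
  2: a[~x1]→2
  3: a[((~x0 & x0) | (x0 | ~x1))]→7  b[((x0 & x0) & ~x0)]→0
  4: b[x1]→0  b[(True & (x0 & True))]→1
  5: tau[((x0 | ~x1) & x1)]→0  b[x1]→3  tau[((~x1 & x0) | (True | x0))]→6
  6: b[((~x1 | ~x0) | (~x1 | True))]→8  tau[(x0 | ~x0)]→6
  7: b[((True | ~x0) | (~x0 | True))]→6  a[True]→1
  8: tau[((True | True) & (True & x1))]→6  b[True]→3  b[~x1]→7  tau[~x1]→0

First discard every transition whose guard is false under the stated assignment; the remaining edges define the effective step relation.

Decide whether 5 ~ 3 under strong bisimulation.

Bisimulation quotient by refinement:
  round 0: {{0,1,2,3,4,5,6,7,8}}
  round 1: {{0},{1,4},{2},{3},{5,6,8},{7}}
  round 2: {{0},{1},{2},{3},{4},{5},{6},{7},{8}}
Fixed point at round 3; 9 class(es).
5∈{5}, 3∈{3}

Answer: NOT BISIMILAR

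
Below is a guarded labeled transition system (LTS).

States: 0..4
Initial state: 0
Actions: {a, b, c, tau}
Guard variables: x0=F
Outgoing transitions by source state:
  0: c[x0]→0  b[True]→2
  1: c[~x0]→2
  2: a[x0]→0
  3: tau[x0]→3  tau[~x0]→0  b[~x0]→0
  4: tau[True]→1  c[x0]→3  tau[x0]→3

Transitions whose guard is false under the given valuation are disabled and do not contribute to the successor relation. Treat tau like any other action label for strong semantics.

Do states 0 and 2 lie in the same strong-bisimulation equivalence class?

Answer: NOT BISIMILAR

Trace:
Bisimulation quotient by refinement:
  P[0] = {{0,1,2,3,4}}
  P[1] = {{0},{1},{2},{3},{4}}
Fixed point at round 2; 5 class(es).
0∈{0}, 2∈{2}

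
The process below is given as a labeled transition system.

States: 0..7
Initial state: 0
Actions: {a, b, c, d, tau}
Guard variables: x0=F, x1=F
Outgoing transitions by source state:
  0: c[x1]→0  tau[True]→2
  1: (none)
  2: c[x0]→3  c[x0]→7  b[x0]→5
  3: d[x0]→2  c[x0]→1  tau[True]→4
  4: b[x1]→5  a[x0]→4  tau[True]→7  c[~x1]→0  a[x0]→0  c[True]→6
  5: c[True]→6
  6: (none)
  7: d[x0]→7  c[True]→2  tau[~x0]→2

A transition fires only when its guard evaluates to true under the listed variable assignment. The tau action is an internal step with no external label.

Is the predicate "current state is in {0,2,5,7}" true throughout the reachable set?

Answer: INVARIANT HOLDS

Analysis:
Safe = {0,2,5,7}
Reach set: {0,2}
  0: ✓
  2: ✓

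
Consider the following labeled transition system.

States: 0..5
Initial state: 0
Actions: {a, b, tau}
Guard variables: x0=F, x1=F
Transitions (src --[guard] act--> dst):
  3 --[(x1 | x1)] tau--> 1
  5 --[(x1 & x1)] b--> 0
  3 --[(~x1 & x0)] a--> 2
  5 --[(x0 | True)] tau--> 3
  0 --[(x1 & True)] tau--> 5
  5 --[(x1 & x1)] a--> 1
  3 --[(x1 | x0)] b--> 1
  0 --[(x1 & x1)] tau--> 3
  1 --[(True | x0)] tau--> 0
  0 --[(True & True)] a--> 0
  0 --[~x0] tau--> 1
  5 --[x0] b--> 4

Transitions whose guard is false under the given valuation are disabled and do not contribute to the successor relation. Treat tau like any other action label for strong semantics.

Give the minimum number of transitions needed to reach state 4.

Answer: UNREACHABLE

Analysis:
Layered search for 4:
  depth 0: {0}
  depth 1: {1}
4 never appears.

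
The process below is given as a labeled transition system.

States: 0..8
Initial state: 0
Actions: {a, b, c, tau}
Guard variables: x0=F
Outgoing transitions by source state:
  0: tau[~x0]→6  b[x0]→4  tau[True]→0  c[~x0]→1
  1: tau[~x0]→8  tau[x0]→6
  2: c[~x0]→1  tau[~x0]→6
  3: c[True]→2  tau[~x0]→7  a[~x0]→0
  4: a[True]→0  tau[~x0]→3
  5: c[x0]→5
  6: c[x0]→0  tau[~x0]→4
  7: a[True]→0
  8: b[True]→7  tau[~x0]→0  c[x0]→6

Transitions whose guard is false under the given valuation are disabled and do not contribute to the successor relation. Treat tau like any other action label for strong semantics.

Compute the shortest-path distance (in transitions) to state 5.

Answer: UNREACHABLE

Analysis:
Layered search for 5:
  Layer 0: {0}
  Layer 1: {1,6}
  Layer 2: {4,8}
  Layer 3: {3,7}
  Layer 4: {2}
5 never appears.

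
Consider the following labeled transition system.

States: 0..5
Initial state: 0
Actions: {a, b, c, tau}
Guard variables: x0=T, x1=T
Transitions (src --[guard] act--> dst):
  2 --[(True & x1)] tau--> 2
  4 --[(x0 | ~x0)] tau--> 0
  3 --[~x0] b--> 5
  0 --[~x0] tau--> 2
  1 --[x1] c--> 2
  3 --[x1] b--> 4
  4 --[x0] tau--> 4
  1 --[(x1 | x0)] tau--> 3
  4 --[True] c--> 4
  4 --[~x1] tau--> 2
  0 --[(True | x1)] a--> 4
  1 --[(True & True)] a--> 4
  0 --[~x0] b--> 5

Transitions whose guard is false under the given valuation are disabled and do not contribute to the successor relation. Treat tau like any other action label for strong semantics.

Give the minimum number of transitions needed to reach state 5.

BFS to 5:
  Layer 0: {0}
  Layer 1: {4}
5 never appears.

Answer: UNREACHABLE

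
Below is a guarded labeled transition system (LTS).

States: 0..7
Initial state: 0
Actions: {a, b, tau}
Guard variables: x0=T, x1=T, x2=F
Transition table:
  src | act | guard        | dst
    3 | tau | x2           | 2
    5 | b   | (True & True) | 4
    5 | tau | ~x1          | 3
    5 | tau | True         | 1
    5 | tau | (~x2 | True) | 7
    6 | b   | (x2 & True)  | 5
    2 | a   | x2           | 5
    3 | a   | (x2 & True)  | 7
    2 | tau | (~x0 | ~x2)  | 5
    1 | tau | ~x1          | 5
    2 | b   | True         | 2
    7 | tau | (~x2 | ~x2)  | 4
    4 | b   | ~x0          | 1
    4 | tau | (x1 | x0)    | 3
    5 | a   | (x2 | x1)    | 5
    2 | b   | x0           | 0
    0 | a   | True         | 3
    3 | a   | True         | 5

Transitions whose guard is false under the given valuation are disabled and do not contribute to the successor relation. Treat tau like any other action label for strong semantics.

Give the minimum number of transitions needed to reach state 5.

BFS to 5:
  L0 = {0}
  L1 = {3}
  L2 = {5}
5 enters at depth 2; path a·a

Answer: 2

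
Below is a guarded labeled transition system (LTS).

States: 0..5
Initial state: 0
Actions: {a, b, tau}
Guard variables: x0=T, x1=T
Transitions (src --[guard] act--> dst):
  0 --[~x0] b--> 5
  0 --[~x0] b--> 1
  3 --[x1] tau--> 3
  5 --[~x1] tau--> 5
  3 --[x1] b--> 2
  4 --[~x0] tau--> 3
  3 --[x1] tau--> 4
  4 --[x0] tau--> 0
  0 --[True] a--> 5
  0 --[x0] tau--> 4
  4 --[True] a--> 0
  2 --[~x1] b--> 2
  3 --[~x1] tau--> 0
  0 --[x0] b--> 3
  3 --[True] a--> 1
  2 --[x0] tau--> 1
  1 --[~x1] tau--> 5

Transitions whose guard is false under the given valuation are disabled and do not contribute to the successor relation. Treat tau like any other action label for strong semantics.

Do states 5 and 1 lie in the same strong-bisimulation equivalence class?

Compute ~ classes (split until stable):
  round 0: {{0,1,2,3,4,5}}
  round 1: {{0,3},{1,5},{2},{4}}
  round 2: {{0},{1,5},{2},{3},{4}}
Fixed point at round 3; 5 class(es).
class of 5: {1,5}; class of 1: {1,5}

Answer: BISIMILAR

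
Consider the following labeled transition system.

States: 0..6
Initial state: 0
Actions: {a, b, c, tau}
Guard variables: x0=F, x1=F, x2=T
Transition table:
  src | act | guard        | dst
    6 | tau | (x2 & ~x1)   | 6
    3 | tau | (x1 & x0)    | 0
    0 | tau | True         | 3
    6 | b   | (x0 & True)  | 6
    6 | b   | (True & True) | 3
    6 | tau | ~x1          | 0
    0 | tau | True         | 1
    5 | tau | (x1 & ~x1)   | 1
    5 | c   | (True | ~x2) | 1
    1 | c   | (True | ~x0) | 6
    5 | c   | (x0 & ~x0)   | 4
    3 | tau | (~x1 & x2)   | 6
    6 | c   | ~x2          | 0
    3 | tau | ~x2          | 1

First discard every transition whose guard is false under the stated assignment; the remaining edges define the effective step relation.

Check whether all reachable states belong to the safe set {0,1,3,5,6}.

Allowed set {0,1,3,5,6}
Reach set: {0,1,3,6}
  0: safe
  1: safe
  3: safe
  6: safe

Answer: INVARIANT HOLDS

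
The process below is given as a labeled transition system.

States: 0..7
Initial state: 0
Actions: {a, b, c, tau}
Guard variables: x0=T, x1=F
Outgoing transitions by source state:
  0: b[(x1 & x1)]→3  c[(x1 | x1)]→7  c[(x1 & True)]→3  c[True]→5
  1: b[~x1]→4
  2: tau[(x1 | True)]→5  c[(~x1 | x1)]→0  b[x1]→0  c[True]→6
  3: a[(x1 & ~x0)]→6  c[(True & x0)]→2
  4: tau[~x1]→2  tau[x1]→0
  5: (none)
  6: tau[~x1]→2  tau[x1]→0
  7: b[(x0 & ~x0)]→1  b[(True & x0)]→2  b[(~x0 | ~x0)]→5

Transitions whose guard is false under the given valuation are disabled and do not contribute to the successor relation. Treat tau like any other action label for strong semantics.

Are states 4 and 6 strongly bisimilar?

Answer: BISIMILAR

Trace:
Refine partition for ~:
  round 0: {{0,1,2,3,4,5,6,7}}
  round 1: {{0,3},{1,7},{2},{4,6},{5}}
  round 2: {{0},{1},{2},{3},{4,6},{5},{7}}
stable after 3 split(s): 7 block(s)
[4]={4,6}  [6]={4,6}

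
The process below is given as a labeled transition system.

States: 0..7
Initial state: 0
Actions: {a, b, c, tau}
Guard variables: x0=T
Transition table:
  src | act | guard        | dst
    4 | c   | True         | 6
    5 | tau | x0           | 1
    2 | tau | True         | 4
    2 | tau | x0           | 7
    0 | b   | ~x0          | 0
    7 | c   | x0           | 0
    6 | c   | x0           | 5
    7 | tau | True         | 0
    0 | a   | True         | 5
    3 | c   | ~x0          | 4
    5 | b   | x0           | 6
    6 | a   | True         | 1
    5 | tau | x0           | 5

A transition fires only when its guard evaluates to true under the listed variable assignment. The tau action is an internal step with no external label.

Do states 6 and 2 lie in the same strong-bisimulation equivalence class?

Answer: NOT BISIMILAR

Analysis:
Compute ~ classes (split until stable):
  round 0: {{0,1,2,3,4,5,6,7}}
  round 1: {{0},{1,3},{2},{4},{5},{6},{7}}
Fixed point at round 2; 7 class(es).
[6]={6}  [2]={2}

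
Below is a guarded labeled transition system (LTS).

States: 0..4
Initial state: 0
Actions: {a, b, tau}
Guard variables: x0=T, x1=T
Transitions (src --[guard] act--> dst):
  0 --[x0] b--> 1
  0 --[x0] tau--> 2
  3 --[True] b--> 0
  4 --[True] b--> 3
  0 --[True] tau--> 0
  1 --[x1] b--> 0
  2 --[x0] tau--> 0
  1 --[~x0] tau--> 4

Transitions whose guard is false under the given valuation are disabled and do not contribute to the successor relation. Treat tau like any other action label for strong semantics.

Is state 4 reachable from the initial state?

Answer: UNREACHABLE

Analysis:
7 transition(s) survive guard evaluation.
Layer 0: {0}
Layer 1: {1,2}  cumulative {0,1,2}
Reachable = {0,1,2}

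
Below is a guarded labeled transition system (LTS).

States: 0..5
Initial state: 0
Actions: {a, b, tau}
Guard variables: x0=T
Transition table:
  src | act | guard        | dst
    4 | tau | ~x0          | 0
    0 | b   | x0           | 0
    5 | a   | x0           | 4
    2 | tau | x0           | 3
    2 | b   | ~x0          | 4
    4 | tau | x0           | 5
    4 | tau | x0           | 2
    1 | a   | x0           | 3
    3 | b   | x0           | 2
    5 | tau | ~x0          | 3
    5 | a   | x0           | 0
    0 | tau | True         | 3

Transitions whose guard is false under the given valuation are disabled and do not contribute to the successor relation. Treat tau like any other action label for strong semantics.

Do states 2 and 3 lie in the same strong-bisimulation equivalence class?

Answer: NOT BISIMILAR

Analysis:
Refine partition for ~:
  π0 = {{0,1,2,3,4,5}}
  π1 = {{0},{1,5},{2,4},{3}}
  π2 = {{0},{1},{2},{3},{4},{5}}
stable after 3 split(s): 6 block(s)
2∈{2}, 3∈{3}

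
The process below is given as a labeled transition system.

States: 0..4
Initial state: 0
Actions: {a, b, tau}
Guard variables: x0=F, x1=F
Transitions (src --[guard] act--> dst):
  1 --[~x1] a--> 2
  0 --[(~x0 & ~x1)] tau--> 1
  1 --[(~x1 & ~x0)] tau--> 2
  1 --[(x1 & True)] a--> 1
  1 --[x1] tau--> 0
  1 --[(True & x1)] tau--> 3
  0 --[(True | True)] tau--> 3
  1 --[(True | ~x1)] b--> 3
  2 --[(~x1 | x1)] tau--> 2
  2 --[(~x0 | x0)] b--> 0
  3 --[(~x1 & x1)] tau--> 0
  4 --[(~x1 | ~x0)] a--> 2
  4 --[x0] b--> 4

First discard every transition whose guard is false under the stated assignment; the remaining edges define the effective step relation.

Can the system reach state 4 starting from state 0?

Answer: UNREACHABLE

Working:
8 transition(s) survive guard evaluation.
depth 0: {0}
depth 1: {1,3}  total {0,1,3}
depth 2: {2}  total {0,1,2,3}
R = {0,1,2,3}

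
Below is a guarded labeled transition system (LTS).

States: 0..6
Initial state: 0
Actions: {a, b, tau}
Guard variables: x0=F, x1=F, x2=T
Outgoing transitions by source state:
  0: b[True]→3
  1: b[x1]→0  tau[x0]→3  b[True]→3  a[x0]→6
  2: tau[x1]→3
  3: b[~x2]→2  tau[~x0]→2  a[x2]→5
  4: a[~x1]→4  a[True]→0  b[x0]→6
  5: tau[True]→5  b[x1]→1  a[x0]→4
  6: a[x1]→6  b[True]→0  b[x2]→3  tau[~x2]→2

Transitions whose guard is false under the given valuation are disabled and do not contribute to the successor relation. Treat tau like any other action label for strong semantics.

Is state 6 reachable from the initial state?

Answer: UNREACHABLE

Working:
9 transition(s) survive guard evaluation.
Layer 0: {0}
Layer 1: {3}  cumulative {0,3}
Layer 2: {2,5}  cumulative {0,2,3,5}
Reach set: {0,2,3,5}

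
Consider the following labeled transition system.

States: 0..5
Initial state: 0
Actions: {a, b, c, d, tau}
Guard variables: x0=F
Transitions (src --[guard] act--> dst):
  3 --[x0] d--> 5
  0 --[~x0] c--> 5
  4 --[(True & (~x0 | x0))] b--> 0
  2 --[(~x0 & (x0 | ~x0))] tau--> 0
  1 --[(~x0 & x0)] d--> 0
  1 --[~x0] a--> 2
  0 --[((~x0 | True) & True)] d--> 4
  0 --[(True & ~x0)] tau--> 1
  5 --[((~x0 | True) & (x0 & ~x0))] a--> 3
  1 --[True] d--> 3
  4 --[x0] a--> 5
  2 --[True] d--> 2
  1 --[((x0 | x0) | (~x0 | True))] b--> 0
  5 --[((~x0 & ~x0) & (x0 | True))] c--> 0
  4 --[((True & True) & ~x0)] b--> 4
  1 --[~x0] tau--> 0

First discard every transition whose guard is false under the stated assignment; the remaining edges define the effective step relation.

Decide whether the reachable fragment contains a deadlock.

Answer: DEADLOCK at state 3

Working:
Reach set: {0,1,2,3,4,5}
  0: c→5  d→4  tau→1  [deg 3]
  1: a→2  b→0  d→3  tau→0  [deg 4]
  2: d→2  tau→0  [deg 2]
  3: ∅  [deadlock]
  4: b→0  b→4  [deg 2]
  5: c→0  [deg 1]
witness 3: tau·d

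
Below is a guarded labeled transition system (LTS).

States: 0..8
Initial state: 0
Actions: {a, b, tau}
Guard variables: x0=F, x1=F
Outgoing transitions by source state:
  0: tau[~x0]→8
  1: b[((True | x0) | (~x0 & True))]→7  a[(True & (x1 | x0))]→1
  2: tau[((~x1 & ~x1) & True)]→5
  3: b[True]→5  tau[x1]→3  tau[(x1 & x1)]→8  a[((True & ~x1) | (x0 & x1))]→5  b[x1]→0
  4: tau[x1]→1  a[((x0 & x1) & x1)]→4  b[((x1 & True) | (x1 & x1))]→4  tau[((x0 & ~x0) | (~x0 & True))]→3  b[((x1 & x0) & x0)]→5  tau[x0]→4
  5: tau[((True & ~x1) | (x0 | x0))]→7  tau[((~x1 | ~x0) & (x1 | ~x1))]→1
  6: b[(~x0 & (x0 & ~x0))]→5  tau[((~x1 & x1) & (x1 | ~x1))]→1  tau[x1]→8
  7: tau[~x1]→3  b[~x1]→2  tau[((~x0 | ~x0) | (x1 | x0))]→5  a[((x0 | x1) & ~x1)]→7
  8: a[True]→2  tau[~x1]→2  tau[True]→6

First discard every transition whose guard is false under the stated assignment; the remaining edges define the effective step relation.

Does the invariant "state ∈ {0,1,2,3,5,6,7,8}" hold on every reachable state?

Answer: INVARIANT HOLDS

Analysis:
Inv-set: {0,1,2,3,5,6,7,8}
Reachable = {0,1,2,3,5,6,7,8}
  0: ok
  1: ok
  2: ok
  3: ok
  5: ok
  6: ok
  7: ok
  8: ok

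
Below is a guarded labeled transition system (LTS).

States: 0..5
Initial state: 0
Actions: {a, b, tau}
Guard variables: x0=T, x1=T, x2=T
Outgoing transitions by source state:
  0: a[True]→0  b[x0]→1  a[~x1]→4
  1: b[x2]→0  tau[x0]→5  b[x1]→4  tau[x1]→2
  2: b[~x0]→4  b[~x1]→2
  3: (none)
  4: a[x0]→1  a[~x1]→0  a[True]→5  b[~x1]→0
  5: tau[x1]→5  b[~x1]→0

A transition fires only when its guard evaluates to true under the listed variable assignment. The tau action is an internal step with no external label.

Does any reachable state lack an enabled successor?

Answer: DEADLOCK at state 2

Analysis:
Reach set: {0,1,2,4,5}
  0: a→0  b→1  [2 out]
  1: b→0  b→4  tau→2  tau→5  [4 out]
  2: ∅  [STUCK]
  4: a→1  a→5  [2 out]
  5: tau→5  [1 out]
witness 2: b·tau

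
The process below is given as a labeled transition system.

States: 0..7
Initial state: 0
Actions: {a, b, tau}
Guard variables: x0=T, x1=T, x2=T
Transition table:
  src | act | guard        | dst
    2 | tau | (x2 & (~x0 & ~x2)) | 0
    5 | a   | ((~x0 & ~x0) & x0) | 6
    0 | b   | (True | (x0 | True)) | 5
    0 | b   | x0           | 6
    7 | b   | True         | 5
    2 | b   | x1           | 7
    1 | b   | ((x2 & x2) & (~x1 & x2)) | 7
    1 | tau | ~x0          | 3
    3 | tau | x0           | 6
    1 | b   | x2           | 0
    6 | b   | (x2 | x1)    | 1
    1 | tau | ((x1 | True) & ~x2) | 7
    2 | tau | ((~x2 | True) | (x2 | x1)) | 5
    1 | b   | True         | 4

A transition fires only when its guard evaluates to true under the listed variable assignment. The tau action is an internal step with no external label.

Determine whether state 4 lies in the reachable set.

Answer: REACHABLE

Working:
Guard filter leaves 9 enabled edge(s).
depth 0: {0}
depth 1: {5,6}  now seen {0,5,6}
depth 2: {1}  now seen {0,1,5,6}
depth 3: {4}  now seen {0,1,4,5,6}
R = {0,1,4,5,6}
Path to 4: b·b·b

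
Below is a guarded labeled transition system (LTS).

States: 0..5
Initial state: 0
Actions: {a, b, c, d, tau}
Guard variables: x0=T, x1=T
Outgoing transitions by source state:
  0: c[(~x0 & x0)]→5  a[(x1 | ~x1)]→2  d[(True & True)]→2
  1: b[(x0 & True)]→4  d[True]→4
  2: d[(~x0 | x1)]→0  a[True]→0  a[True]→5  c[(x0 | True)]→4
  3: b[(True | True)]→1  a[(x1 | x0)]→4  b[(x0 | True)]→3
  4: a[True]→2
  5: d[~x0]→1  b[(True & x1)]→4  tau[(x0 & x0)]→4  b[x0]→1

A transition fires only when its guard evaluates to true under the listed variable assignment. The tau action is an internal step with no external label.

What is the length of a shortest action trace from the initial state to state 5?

Answer: 2

Analysis:
Layered search for 5:
  Layer 0: {0}
  Layer 1: {2}
  Layer 2: {4,5}
depth(5)=2, e.g. a·a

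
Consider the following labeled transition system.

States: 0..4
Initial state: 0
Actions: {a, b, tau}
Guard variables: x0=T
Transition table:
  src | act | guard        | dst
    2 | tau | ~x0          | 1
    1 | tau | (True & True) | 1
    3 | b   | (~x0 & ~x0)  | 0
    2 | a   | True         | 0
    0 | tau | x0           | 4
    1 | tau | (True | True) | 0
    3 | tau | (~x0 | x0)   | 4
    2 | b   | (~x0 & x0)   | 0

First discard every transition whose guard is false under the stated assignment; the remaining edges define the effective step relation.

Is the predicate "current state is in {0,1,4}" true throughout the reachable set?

Inv-set: {0,1,4}
R = {0,4}
  0: ok
  4: ok

Answer: INVARIANT HOLDS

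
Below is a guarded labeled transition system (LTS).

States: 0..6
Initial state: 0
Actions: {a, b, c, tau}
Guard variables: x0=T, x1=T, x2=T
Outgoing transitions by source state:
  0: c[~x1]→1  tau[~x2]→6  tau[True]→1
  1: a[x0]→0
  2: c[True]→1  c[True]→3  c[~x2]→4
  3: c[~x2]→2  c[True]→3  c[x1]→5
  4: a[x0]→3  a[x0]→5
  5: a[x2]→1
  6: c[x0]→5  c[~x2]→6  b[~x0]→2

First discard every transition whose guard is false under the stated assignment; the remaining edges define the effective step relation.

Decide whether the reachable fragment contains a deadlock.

Answer: DEADLOCK-FREE

Working:
Reach set: {0,1}
  0: tau→1  [1 out]
  1: a→0  [1 out]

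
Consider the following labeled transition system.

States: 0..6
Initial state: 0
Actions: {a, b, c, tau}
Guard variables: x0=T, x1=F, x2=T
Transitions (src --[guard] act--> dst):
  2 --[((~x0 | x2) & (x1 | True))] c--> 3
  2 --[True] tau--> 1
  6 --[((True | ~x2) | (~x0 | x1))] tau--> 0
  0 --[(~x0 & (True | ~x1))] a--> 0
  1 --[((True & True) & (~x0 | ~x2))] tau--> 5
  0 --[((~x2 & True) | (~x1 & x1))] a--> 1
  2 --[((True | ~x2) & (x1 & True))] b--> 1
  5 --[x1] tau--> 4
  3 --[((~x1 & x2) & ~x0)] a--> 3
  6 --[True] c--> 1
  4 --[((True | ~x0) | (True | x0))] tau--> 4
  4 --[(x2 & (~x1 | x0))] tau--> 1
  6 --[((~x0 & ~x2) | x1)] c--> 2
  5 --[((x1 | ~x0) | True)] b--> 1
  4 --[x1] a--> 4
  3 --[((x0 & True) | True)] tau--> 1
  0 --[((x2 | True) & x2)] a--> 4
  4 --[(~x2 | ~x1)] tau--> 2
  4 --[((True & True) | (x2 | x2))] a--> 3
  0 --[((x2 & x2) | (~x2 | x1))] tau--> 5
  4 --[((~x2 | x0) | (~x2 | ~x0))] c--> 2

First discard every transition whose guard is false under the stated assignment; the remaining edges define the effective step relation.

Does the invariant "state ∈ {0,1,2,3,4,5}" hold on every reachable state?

Answer: INVARIANT HOLDS

Working:
Allowed set {0,1,2,3,4,5}
Reachable = {0,1,2,3,4,5}
  0: ✓
  1: ✓
  2: ✓
  3: ✓
  4: ✓
  5: ✓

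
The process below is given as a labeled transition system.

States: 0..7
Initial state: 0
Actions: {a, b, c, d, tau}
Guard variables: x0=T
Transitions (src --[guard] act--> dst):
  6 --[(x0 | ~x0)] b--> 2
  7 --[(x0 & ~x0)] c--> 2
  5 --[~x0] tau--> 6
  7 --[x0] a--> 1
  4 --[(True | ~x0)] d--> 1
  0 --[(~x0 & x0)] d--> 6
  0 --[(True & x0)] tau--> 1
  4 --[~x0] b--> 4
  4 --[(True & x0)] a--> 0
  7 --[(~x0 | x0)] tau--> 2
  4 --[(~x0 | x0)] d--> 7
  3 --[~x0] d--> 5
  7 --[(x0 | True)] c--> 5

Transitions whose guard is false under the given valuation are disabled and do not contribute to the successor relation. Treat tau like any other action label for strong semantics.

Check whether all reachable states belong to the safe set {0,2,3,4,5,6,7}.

Answer: INVARIANT VIOLATED at state 1

Analysis:
Inv-set: {0,2,3,4,5,6,7}
Reachable = {0,1}
  0: ✓
  1: ✗ unsafe
reach 1 via tau — violates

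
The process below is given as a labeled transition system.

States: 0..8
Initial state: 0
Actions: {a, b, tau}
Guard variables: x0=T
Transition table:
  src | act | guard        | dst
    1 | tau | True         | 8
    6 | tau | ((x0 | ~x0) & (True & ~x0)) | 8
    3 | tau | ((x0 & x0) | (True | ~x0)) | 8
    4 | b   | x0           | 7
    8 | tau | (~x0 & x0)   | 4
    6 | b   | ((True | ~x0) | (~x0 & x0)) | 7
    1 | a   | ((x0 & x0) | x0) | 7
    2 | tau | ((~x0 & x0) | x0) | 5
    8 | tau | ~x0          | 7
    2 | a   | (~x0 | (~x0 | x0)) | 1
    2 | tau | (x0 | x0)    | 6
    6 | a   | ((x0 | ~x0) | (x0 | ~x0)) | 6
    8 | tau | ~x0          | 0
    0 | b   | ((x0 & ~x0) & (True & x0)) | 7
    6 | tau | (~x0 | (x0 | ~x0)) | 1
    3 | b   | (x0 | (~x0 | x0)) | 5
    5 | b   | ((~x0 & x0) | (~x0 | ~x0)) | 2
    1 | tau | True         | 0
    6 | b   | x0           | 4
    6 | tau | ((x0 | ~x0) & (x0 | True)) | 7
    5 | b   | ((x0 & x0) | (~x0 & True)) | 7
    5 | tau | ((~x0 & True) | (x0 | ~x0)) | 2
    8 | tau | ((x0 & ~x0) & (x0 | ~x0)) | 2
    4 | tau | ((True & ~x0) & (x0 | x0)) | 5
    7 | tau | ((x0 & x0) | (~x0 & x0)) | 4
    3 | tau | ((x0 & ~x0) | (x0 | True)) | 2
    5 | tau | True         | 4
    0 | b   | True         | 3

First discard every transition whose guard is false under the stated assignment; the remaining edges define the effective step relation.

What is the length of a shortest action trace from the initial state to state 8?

Layered search for 8:
  L0 = {0}
  L1 = {3}
  L2 = {2,5,8}
depth(8)=2, e.g. b·tau

Answer: 2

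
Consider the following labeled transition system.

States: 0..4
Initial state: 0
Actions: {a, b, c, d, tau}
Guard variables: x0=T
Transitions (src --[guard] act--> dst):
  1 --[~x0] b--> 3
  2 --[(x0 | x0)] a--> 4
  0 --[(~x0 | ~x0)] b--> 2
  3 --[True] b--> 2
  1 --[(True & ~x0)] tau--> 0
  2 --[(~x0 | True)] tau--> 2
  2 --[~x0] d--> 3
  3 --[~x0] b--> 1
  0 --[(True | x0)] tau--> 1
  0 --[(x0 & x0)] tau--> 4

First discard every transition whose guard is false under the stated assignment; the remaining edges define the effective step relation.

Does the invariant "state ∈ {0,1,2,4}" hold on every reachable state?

Answer: INVARIANT HOLDS

Working:
Allowed set {0,1,2,4}
Reachable = {0,1,4}
  0: ✓
  1: ✓
  4: ✓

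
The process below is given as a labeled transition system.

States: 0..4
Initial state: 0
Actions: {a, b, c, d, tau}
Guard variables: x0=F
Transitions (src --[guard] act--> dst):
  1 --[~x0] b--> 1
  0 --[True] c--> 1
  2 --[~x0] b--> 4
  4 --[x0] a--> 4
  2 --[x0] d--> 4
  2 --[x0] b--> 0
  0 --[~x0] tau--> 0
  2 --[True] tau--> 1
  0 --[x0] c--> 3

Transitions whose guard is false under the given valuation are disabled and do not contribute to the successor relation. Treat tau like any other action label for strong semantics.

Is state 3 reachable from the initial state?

Answer: UNREACHABLE

Trace:
5 transition(s) survive guard evaluation.
L0 = {0}
L1 = {1}  cumulative {0,1}
Reachable = {0,1}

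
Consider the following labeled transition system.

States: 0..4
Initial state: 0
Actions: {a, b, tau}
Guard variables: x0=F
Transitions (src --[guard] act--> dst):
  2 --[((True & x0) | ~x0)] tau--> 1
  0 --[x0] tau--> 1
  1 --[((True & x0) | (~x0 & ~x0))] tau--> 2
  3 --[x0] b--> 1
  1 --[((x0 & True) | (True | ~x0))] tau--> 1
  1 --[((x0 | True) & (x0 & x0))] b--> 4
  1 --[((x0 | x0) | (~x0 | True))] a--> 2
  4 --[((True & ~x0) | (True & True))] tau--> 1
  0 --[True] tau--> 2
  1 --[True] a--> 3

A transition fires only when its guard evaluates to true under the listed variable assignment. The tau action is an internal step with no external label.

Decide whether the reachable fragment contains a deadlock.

Reachable = {0,1,2,3}
  0: tau→2  [deg 1]
  1: a→2  a→3  tau→1  tau→2  [deg 4]
  2: tau→1  [deg 1]
  3: ∅  [STUCK]
Path to 3: tau·tau·a

Answer: DEADLOCK at state 3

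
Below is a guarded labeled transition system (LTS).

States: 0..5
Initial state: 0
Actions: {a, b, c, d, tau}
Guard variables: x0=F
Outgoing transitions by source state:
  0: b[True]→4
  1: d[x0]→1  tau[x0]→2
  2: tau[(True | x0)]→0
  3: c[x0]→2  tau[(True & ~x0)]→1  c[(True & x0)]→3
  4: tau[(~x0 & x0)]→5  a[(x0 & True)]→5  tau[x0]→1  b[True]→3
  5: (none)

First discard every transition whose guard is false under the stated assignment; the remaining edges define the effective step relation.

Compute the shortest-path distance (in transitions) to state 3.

Breadth-first toward 3:
  L0 = {0}
  L1 = {4}
  L2 = {3}
depth(3)=2, e.g. b·b

Answer: 2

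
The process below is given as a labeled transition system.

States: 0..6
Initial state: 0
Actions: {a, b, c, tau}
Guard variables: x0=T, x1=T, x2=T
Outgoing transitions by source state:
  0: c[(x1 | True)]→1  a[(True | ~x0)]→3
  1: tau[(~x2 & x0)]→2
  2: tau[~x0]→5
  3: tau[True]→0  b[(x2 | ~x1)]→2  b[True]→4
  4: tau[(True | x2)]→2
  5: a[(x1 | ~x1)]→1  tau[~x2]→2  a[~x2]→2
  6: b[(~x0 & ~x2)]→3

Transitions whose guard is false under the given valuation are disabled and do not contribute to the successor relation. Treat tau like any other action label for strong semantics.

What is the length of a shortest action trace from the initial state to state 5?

BFS to 5:
  depth 0: {0}
  depth 1: {1,3}
  depth 2: {2,4}
5 never appears.

Answer: UNREACHABLE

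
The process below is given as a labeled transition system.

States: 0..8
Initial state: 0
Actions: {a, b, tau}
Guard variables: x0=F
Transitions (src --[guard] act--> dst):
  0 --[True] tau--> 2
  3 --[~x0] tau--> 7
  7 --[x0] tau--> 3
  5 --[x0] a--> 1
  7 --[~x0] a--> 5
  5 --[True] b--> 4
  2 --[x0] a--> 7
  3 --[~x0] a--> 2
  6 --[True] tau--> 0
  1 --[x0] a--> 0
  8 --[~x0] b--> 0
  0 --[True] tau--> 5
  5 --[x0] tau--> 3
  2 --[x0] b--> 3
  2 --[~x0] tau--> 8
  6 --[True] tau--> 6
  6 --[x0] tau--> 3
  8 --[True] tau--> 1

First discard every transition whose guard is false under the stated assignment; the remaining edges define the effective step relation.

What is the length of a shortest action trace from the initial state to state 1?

Answer: 3

Trace:
Breadth-first toward 1:
  Layer 0: {0}
  Layer 1: {2,5}
  Layer 2: {4,8}
  Layer 3: {1}
depth(1)=3, e.g. tau·tau·tau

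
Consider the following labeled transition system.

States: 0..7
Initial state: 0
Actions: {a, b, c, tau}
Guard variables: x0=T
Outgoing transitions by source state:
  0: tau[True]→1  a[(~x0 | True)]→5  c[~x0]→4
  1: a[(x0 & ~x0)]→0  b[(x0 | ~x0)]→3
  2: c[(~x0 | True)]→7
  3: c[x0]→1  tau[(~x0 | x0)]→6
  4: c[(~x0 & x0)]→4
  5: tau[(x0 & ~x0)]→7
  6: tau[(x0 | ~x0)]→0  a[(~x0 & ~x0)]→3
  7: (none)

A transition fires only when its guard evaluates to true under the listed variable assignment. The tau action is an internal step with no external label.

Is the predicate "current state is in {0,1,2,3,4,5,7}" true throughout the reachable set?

Answer: INVARIANT VIOLATED at state 6

Working:
Allowed set {0,1,2,3,4,5,7}
Reach set: {0,1,3,5,6}
  0: ok
  1: ok
  3: ok
  5: ok
  6: outside
counterexample path to 6: tau·b·tau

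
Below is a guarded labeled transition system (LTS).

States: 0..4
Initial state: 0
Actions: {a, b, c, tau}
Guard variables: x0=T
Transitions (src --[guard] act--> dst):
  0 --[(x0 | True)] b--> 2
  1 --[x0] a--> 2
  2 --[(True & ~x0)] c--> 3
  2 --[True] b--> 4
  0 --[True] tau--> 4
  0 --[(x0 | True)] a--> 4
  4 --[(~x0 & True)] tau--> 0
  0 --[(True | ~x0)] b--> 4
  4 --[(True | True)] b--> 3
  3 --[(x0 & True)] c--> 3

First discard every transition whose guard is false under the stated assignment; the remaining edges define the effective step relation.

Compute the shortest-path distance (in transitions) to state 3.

Breadth-first toward 3:
  depth 0: {0}
  depth 1: {2,4}
  depth 2: {3}
first hit 3 at d=2 via a·b

Answer: 2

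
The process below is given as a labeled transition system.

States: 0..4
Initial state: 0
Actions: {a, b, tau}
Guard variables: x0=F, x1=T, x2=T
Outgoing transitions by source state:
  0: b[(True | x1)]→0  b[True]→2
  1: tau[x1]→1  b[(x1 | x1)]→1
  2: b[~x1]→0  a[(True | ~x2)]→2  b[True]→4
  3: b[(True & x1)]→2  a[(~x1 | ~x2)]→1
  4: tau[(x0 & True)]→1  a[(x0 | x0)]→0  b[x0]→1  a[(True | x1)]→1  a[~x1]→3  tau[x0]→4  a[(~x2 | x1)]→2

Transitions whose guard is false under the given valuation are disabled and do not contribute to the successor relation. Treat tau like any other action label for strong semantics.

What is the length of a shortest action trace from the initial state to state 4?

BFS to 4:
  Layer 0: {0}
  Layer 1: {2}
  Layer 2: {4}
depth(4)=2, e.g. b·b

Answer: 2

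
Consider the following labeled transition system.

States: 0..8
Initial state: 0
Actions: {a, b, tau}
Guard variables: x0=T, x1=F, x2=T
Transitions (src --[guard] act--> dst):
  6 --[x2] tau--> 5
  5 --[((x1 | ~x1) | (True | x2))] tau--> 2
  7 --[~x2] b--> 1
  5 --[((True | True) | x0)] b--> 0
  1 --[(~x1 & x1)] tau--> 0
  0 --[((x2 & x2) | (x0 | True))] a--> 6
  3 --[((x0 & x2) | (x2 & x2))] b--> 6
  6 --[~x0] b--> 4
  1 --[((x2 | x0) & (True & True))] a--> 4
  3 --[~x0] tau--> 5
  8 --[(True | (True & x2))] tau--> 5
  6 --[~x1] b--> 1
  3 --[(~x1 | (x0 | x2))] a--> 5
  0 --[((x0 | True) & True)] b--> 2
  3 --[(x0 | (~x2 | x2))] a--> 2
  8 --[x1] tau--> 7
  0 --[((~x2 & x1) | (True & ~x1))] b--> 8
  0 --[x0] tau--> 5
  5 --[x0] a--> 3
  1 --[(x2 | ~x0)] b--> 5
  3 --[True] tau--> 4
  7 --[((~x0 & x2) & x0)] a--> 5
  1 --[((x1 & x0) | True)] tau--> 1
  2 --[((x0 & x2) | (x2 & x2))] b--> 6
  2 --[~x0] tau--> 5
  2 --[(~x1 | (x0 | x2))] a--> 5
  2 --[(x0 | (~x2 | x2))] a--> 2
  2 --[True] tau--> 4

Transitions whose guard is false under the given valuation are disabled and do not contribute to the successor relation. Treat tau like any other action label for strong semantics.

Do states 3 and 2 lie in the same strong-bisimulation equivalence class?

Answer: BISIMILAR

Trace:
Compute ~ classes (split until stable):
  π0 = {{0,1,2,3,4,5,6,7,8}}
  π1 = {{0,1,2,3,5},{4,7},{6},{8}}
  π2 = {{0},{1},{2,3},{4,7},{5},{6},{8}}
stable after 3 split(s): 7 block(s)
3∈{2,3}, 2∈{2,3}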